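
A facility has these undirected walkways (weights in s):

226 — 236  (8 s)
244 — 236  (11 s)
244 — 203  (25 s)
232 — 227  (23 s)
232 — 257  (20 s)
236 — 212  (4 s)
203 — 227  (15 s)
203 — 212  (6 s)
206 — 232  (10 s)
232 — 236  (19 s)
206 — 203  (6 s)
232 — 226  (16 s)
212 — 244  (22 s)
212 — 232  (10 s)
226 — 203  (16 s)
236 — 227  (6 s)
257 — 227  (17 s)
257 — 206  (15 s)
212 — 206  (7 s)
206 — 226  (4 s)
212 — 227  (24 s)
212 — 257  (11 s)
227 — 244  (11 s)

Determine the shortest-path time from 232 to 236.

14 s

Shortest distances from 232:
232: 0
212: 10  (via 232)
206: 10  (via 232)
236: 14  (via 212)
Shortest route: 232 → 212 → 236 = 14 s.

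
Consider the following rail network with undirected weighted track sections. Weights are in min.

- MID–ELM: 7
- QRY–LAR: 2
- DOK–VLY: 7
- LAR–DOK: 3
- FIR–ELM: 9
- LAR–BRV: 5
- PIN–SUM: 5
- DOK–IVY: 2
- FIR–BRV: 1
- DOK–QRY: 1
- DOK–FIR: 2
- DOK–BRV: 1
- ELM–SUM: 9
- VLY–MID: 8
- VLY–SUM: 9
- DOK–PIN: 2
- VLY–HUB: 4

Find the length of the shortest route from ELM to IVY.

Compare a few routes:
ELM–SUM–PIN–DOK–IVY: 9+5+2+2 = 18
ELM–FIR–DOK–IVY: 9+2+2 = 13
The minimum is 13 min via ELM–FIR–DOK–IVY.

13 min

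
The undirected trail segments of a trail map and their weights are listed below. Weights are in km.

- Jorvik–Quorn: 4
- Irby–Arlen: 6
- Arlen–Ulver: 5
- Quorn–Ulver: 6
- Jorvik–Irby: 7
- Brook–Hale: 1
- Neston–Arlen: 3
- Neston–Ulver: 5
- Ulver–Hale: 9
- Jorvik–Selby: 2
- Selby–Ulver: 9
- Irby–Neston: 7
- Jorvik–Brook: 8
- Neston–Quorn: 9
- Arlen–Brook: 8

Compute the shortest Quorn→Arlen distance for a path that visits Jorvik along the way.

17 km

Best Quorn to Jorvik: Quorn → Jorvik costing 4
Shortest Jorvik→Arlen: Jorvik → Irby → Arlen = 13
Total via Jorvik: 4 + 13 = 17 km.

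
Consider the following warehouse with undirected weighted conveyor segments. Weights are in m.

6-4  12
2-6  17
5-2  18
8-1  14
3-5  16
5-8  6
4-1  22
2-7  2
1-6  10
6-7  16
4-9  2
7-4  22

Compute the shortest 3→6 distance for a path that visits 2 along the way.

51 m

Shortest 3→2: 3–5–2 = 34
Shortest 2→6: 2–6 = 17
Total via 2: 34 + 17 = 51 m.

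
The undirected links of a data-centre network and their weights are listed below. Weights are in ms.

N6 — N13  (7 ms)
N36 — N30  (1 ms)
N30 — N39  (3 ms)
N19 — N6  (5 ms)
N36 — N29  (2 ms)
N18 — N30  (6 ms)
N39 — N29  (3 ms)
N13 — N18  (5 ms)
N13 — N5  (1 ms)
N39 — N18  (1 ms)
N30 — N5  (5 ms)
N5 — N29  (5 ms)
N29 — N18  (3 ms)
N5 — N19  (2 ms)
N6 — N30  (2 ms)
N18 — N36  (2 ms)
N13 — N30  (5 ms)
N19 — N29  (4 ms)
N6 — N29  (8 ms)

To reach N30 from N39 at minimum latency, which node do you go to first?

Compare a few routes:
N39 - N29 - N36 - N30: 3+2+1 = 6
N39 - N30: 3 = 3
N39 - N18 - N36 - N30: 1+2+1 = 4
The minimum is 3 ms via N39 - N30.
So from N39 the first move is to N30.

N30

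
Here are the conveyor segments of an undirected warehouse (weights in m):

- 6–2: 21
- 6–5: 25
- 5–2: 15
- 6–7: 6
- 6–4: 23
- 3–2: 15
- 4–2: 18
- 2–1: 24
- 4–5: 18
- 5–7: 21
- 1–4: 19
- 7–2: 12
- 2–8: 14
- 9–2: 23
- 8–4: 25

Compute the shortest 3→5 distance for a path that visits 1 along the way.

Shortest 3→1: 3 → 2 → 1 = 39
Best 1 to 5: 1 → 4 → 5 costing 37
Total via 1: 39 + 37 = 76 m.

76 m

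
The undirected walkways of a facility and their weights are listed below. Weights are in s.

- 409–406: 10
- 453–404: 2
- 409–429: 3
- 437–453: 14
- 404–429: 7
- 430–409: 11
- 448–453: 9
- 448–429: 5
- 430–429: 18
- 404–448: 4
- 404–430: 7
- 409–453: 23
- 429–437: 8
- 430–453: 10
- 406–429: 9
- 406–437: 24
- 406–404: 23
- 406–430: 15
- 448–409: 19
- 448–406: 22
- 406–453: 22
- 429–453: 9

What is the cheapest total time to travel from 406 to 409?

10 s

Running Dijkstra from 406:
406: 0
429: 9  (via 406)
409: 10  (via 406)
Shortest route: 406–409 = 10 s.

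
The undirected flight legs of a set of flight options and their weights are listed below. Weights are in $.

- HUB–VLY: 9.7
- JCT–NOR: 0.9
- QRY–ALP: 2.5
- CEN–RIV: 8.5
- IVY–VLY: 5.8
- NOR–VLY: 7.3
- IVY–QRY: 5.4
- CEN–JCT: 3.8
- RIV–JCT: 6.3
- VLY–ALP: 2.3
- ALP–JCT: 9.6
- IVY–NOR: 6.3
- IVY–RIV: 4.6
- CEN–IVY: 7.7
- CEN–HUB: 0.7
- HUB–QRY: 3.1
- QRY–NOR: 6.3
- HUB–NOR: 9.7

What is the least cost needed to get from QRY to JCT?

Shortest distances from QRY:
QRY: 0
ALP: 2.5  (via QRY)
HUB: 3.1  (via QRY)
CEN: 3.8  (via HUB)
VLY: 4.8  (via ALP)
IVY: 5.4  (via QRY)
NOR: 6.3  (via QRY)
JCT: 7.2  (via NOR)
Shortest route: QRY → NOR → JCT = $7.2.

$7.2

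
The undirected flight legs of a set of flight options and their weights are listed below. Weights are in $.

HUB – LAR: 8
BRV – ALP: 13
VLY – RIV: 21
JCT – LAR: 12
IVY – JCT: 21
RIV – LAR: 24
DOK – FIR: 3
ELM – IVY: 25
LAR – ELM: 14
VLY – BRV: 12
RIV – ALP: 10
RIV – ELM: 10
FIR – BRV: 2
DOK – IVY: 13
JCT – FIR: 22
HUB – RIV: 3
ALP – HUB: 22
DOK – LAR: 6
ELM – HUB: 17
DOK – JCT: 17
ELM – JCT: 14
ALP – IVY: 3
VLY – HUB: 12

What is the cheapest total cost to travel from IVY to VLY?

Enumerating some paths:
IVY - ALP - BRV - VLY: 3+13+12 = 28
IVY - DOK - FIR - BRV - VLY: 13+3+2+12 = 30
The minimum is $28 via IVY - ALP - BRV - VLY.

$28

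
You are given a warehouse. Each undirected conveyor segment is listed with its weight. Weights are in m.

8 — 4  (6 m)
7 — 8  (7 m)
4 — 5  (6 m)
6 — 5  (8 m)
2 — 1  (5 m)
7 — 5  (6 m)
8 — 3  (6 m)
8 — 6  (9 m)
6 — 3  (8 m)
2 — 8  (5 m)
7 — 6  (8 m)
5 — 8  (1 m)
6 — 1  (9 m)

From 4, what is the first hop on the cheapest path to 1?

8

Candidate routes:
4 → 8 → 5 → 6 → 1: 6+1+8+9 = 24
4 → 5 → 6 → 1: 6+8+9 = 23
4 → 5 → 8 → 2 → 1: 6+1+5+5 = 17
4 → 8 → 2 → 1: 6+5+5 = 16
Cheapest is 4 → 8 → 2 → 1 at 16 m.
So from 4 the first move is to 8.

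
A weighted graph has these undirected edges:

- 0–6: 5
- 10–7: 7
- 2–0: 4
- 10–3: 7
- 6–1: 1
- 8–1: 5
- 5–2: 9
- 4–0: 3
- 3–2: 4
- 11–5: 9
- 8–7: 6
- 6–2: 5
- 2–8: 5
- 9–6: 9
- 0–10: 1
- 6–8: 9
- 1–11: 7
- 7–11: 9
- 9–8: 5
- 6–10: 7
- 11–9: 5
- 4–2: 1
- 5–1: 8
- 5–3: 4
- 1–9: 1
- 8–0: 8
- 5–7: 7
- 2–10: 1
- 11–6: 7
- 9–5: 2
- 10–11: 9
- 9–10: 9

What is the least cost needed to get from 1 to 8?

5

Settle nodes by increasing distance from 1:
1: 0
6: 1  (via 1)
9: 1  (via 1)
5: 3  (via 9)
8: 5  (via 1)
Shortest route: 1–8 = 5.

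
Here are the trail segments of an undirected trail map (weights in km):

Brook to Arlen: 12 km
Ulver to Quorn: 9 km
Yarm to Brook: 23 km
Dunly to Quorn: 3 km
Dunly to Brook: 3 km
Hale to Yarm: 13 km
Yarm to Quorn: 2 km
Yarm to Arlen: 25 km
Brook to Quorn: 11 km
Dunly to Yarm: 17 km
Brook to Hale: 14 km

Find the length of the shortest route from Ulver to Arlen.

Running Dijkstra from Ulver:
Ulver: 0
Quorn: 9  (via Ulver)
Yarm: 11  (via Quorn)
Dunly: 12  (via Quorn)
Brook: 15  (via Dunly)
Hale: 24  (via Yarm)
Arlen: 27  (via Brook)
Shortest route: Ulver–Quorn–Dunly–Brook–Arlen = 27 km.

27 km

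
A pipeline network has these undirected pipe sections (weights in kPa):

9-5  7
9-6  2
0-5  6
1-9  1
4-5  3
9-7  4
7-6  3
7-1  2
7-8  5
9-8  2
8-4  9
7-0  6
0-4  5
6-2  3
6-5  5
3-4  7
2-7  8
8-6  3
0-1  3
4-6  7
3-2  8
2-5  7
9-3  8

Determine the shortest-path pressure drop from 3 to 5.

Shortest distances from 3:
3: 0
4: 7  (via 3)
2: 8  (via 3)
9: 8  (via 3)
1: 9  (via 9)
5: 10  (via 4)
Shortest route: 3 → 4 → 5 = 10 kPa.

10 kPa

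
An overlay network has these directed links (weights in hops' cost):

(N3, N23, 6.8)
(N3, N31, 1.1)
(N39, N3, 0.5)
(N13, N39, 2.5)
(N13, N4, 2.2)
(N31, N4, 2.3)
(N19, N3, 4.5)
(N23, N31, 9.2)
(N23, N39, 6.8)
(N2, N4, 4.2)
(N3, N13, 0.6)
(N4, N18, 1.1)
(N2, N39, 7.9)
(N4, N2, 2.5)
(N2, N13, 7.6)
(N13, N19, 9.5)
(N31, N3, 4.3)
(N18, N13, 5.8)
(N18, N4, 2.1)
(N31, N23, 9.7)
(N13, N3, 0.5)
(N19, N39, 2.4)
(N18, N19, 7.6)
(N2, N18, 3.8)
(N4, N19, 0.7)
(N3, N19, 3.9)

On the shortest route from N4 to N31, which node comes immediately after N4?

Enumerating some paths:
N4–N18–N13–N3–N31: 1.1+5.8+0.5+1.1 = 8.5
N4–N19–N3–N31: 0.7+4.5+1.1 = 6.3
N4–N18–N13–N39–N3–N31: 1.1+5.8+2.5+0.5+1.1 = 11
N4–N19–N39–N3–N31: 0.7+2.4+0.5+1.1 = 4.7
Cheapest is N4–N19–N39–N3–N31 at 4.7 hops' cost.
So from N4 the first move is to N19.

N19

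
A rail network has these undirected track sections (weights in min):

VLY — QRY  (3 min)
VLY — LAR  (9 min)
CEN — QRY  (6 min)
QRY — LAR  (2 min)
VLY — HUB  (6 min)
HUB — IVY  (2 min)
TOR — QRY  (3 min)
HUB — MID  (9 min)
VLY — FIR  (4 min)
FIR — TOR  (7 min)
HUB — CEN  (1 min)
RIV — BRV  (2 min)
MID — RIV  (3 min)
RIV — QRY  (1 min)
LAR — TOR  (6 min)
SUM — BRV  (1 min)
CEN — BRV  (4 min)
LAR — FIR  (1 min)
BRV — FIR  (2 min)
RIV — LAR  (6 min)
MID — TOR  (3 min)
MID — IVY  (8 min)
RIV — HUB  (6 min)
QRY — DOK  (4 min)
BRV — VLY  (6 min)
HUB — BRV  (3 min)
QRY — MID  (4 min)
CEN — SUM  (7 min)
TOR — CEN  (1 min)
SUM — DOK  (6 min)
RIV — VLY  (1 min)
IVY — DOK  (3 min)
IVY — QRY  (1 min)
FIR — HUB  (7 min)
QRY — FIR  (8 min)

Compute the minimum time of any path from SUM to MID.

6 min

Candidate routes:
SUM → BRV → RIV → MID: 1+2+3 = 6
SUM → BRV → RIV → QRY → MID: 1+2+1+4 = 8
The minimum is 6 min via SUM → BRV → RIV → MID.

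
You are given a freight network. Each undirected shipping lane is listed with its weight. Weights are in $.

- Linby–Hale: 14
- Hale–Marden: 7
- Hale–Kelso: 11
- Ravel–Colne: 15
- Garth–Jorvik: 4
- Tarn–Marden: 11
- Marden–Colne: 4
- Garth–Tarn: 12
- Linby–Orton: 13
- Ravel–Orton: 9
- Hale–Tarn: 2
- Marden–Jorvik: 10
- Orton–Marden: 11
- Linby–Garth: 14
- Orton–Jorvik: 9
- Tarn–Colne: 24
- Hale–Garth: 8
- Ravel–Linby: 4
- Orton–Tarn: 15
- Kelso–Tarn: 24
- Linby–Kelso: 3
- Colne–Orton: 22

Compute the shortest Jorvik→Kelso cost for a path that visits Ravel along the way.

$25

Best Jorvik to Ravel: Jorvik → Orton → Ravel costing 18
Shortest Ravel→Kelso: Ravel → Linby → Kelso = 7
Total via Ravel: 18 + 7 = $25.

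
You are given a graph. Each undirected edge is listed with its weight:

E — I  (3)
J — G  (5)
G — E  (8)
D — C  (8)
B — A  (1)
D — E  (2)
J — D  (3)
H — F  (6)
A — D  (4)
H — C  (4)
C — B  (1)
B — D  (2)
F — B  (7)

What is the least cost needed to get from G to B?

10

Settle nodes by increasing distance from G:
G: 0
J: 5  (via G)
D: 8  (via J)
E: 8  (via G)
B: 10  (via D)
Shortest route: G–J–D–B = 10.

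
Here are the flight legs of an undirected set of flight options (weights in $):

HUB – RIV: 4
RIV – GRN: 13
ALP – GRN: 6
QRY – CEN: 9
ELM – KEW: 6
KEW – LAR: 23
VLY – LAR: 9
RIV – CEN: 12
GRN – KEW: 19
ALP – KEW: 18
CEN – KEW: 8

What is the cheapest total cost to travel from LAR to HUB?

$47

Settle nodes by increasing distance from LAR:
LAR: 0
VLY: 9  (via LAR)
KEW: 23  (via LAR)
ELM: 29  (via KEW)
CEN: 31  (via KEW)
QRY: 40  (via CEN)
ALP: 41  (via KEW)
GRN: 42  (via KEW)
RIV: 43  (via CEN)
HUB: 47  (via RIV)
Shortest route: LAR → KEW → CEN → RIV → HUB = $47.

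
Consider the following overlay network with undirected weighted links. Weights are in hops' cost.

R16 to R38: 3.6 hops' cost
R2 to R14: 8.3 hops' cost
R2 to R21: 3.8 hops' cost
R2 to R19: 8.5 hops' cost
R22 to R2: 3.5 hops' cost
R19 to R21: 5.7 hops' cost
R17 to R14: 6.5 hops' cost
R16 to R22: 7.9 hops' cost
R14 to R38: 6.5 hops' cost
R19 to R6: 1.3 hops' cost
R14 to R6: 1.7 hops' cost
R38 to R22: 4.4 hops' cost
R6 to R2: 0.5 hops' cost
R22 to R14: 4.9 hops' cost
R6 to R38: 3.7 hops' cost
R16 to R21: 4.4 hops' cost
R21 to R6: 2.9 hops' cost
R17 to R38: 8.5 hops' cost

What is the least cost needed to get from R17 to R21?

11.1 hops' cost

Candidate routes:
R17 - R14 - R6 - R21: 6.5+1.7+2.9 = 11.1
R17 - R14 - R6 - R2 - R21: 6.5+1.7+0.5+3.8 = 12.5
R17 - R38 - R6 - R21: 8.5+3.7+2.9 = 15.1
R17 - R14 - R6 - R19 - R21: 6.5+1.7+1.3+5.7 = 15.2
Cheapest is R17 - R14 - R6 - R21 at 11.1 hops' cost.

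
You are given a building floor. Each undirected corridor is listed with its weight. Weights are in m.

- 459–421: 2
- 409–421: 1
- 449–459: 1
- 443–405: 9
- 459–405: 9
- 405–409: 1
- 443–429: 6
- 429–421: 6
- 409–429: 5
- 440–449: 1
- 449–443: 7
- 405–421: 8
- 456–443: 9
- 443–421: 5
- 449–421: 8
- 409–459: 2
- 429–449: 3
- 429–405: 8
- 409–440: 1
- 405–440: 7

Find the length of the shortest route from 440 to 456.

16 m

Shortest distances from 440:
440: 0
449: 1  (via 440)
409: 1  (via 440)
459: 2  (via 449)
405: 2  (via 409)
421: 2  (via 409)
429: 4  (via 449)
443: 7  (via 421)
456: 16  (via 443)
Shortest route: 440 → 409 → 421 → 443 → 456 = 16 m.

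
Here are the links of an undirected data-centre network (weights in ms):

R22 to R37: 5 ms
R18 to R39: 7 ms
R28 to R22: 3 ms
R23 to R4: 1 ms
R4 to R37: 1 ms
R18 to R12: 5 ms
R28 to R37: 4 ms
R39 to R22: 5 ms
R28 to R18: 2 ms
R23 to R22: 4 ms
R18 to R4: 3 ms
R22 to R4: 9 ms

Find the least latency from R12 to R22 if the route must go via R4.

13 ms

Shortest R12→R4: R12 → R18 → R4 = 8
Shortest R4→R22: R4 → R23 → R22 = 5
Total via R4: 8 + 5 = 13 ms.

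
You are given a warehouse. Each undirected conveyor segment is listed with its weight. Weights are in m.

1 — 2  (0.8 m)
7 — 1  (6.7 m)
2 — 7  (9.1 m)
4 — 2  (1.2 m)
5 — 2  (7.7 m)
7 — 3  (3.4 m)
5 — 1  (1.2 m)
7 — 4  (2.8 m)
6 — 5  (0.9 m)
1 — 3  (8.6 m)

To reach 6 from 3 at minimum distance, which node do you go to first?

7

Enumerating some paths:
3–7–4–2–1–5–6: 3.4+2.8+1.2+0.8+1.2+0.9 = 10.3
3–7–2–1–5–6: 3.4+9.1+0.8+1.2+0.9 = 15.4
3–1–5–6: 8.6+1.2+0.9 = 10.7
3–7–1–5–6: 3.4+6.7+1.2+0.9 = 12.2
Cheapest is 3–7–4–2–1–5–6 at 10.3 m.
So from 3 the first move is to 7.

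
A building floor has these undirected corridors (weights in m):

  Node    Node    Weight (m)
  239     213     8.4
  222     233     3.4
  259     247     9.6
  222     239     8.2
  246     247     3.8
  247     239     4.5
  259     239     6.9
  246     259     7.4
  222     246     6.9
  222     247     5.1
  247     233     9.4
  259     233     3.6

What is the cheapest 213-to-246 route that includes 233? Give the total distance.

Best 213 to 233: 213 → 239 → 259 → 233 costing 18.9
Shortest 233→246: 233 → 222 → 246 = 10.3
Total via 233: 18.9 + 10.3 = 29.2 m.

29.2 m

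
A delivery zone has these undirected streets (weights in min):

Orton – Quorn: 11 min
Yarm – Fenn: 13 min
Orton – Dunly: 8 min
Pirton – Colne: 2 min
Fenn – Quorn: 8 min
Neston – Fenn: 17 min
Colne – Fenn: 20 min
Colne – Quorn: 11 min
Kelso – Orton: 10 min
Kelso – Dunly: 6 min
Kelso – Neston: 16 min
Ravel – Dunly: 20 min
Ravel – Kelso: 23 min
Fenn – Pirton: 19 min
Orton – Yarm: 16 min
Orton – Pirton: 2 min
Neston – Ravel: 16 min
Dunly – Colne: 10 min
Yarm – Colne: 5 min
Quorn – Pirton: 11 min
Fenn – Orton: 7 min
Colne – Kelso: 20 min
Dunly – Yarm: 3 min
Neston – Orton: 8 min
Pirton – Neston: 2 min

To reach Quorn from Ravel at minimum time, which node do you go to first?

Compare a few routes:
Ravel → Neston → Pirton → Quorn: 16+2+11 = 29
Ravel → Neston → Pirton → Colne → Quorn: 16+2+2+11 = 31
The minimum is 29 min via Ravel → Neston → Pirton → Quorn.
So from Ravel the first move is to Neston.

Neston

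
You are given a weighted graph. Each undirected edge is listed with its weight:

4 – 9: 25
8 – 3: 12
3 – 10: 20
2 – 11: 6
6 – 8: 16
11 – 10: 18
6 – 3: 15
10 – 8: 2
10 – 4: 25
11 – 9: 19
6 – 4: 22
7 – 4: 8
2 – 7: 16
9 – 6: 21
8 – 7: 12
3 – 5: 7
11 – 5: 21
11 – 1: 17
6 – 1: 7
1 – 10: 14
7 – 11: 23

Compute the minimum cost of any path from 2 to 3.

34

Shortest distances from 2:
2: 0
11: 6  (via 2)
7: 16  (via 2)
1: 23  (via 11)
4: 24  (via 7)
10: 24  (via 11)
9: 25  (via 11)
8: 26  (via 10)
5: 27  (via 11)
6: 30  (via 1)
3: 34  (via 5)
Shortest route: 2 → 11 → 5 → 3 = 34.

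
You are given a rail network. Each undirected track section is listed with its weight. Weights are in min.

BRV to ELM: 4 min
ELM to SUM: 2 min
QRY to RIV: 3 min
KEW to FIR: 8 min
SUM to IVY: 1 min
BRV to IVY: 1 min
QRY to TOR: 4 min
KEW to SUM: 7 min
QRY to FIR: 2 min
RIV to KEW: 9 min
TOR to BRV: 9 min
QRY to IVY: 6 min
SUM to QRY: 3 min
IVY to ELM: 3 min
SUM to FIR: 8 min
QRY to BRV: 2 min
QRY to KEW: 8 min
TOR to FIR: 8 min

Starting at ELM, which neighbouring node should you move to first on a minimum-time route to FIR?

SUM

Compare a few routes:
ELM → SUM → IVY → BRV → QRY → FIR: 2+1+1+2+2 = 8
ELM → SUM → QRY → FIR: 2+3+2 = 7
The minimum is 7 min via ELM → SUM → QRY → FIR.
So from ELM the first move is to SUM.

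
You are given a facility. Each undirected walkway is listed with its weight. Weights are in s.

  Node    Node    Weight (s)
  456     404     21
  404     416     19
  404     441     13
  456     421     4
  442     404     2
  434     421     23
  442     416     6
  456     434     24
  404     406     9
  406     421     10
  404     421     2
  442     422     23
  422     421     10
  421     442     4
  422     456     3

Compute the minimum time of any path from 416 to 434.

Shortest distances from 416:
416: 0
442: 6  (via 416)
404: 8  (via 442)
421: 10  (via 442)
456: 14  (via 421)
406: 17  (via 404)
422: 17  (via 456)
441: 21  (via 404)
434: 33  (via 421)
Shortest route: 416–442–421–434 = 33 s.

33 s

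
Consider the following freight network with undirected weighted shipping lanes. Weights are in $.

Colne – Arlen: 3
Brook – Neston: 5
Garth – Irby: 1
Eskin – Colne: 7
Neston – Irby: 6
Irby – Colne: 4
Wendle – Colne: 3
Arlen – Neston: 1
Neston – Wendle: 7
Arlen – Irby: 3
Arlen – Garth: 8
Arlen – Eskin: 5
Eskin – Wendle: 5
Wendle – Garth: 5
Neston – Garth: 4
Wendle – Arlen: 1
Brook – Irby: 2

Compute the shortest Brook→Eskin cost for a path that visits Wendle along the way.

$11

Shortest Brook→Wendle: Brook → Irby → Arlen → Wendle = 6
Shortest Wendle→Eskin: Wendle → Eskin = 5
Total via Wendle: 6 + 5 = $11.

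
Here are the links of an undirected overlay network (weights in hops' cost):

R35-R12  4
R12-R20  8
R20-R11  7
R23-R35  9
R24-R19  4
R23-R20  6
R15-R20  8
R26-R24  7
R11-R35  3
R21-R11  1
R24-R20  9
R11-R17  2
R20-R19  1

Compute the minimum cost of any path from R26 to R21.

Enumerating some paths:
R26–R24–R19–R20–R12–R35–R11–R21: 7+4+1+8+4+3+1 = 28
R26–R24–R19–R20–R11–R21: 7+4+1+7+1 = 20
R26–R24–R20–R11–R21: 7+9+7+1 = 24
The minimum is 20 hops' cost via R26–R24–R19–R20–R11–R21.

20 hops' cost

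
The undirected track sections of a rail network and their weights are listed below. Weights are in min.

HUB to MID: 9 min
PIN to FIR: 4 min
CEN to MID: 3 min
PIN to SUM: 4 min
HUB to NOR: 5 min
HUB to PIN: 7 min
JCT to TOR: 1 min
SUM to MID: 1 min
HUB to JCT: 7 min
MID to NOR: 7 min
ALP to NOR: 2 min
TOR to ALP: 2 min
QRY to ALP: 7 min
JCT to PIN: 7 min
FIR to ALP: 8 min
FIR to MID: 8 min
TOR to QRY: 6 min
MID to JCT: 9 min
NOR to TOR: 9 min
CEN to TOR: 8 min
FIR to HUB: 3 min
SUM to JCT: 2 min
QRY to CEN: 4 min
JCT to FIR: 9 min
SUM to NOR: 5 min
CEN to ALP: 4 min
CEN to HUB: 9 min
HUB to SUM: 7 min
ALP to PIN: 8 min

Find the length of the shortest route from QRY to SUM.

8 min

Settle nodes by increasing distance from QRY:
QRY: 0
CEN: 4  (via QRY)
TOR: 6  (via QRY)
JCT: 7  (via TOR)
ALP: 7  (via QRY)
MID: 7  (via CEN)
SUM: 8  (via MID)
Shortest route: QRY → CEN → MID → SUM = 8 min.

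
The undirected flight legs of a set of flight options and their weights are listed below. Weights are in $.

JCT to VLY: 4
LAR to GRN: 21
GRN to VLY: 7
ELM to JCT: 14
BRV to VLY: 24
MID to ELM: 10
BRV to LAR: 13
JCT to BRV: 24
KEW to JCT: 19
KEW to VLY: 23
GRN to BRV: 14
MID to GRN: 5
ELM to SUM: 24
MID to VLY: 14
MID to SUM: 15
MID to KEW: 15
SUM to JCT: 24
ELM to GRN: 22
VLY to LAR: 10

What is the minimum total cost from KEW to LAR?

$33

Running Dijkstra from KEW:
KEW: 0
MID: 15  (via KEW)
JCT: 19  (via KEW)
GRN: 20  (via MID)
VLY: 23  (via KEW)
ELM: 25  (via MID)
SUM: 30  (via MID)
LAR: 33  (via VLY)
Shortest route: KEW–VLY–LAR = $33.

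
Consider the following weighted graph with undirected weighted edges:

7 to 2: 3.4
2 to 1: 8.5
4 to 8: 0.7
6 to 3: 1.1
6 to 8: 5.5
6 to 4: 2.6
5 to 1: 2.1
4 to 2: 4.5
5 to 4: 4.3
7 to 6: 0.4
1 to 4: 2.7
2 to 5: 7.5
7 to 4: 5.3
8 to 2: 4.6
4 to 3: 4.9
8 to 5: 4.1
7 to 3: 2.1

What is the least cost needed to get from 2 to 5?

7.5

Enumerating some paths:
2 - 5: 7.5 = 7.5
2 - 8 - 5: 4.6+4.1 = 8.7
2 - 4 - 5: 4.5+4.3 = 8.8
The minimum is 7.5 via 2 - 5.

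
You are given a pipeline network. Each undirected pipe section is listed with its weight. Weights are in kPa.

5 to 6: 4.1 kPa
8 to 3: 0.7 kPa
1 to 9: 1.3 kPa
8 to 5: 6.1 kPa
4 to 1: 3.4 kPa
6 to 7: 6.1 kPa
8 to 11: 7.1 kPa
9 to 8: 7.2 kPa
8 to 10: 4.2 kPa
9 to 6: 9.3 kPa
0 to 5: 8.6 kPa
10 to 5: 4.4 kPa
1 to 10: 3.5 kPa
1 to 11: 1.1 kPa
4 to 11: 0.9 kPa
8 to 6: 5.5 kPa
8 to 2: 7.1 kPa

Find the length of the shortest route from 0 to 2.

21.8 kPa

Candidate routes:
0 - 5 - 10 - 8 - 2: 8.6+4.4+4.2+7.1 = 24.3
0 - 5 - 8 - 2: 8.6+6.1+7.1 = 21.8
Cheapest is 0 - 5 - 8 - 2 at 21.8 kPa.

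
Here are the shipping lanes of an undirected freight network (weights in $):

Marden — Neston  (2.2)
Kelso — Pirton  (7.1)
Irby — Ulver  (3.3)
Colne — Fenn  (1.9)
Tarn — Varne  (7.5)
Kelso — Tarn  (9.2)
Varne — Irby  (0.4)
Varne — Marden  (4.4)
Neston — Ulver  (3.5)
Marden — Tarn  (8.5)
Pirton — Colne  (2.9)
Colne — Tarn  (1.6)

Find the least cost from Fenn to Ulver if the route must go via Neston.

$17.7

Shortest Fenn→Neston: Fenn → Colne → Tarn → Marden → Neston = 14.2
Best Neston to Ulver: Neston → Ulver costing 3.5
Total via Neston: 14.2 + 3.5 = $17.7.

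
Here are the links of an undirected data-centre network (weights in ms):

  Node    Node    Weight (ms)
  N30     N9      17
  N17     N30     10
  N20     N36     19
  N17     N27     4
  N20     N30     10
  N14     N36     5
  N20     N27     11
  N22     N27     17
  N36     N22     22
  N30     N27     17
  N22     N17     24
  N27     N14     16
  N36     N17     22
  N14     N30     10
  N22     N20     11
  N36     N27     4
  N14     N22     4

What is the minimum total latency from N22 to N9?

Settle nodes by increasing distance from N22:
N22: 0
N14: 4  (via N22)
N36: 9  (via N14)
N20: 11  (via N22)
N27: 13  (via N36)
N30: 14  (via N14)
N17: 17  (via N27)
N9: 31  (via N30)
Shortest route: N22 → N14 → N30 → N9 = 31 ms.

31 ms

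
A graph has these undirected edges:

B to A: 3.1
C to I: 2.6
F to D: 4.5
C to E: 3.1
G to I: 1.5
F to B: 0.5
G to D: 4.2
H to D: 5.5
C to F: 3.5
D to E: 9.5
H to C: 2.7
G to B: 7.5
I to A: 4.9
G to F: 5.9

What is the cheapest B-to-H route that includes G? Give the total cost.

Shortest B→G: B–F–G = 6.4
Shortest G→H: G–I–C–H = 6.8
Total via G: 6.4 + 6.8 = 13.2.

13.2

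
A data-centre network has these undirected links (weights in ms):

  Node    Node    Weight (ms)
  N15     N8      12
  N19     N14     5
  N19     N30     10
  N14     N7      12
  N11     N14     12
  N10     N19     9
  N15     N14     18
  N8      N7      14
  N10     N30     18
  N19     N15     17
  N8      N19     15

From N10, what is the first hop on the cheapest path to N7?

Candidate routes:
N10 → N19 → N8 → N7: 9+15+14 = 38
N10 → N19 → N14 → N7: 9+5+12 = 26
The minimum is 26 ms via N10 → N19 → N14 → N7.
So from N10 the first move is to N19.

N19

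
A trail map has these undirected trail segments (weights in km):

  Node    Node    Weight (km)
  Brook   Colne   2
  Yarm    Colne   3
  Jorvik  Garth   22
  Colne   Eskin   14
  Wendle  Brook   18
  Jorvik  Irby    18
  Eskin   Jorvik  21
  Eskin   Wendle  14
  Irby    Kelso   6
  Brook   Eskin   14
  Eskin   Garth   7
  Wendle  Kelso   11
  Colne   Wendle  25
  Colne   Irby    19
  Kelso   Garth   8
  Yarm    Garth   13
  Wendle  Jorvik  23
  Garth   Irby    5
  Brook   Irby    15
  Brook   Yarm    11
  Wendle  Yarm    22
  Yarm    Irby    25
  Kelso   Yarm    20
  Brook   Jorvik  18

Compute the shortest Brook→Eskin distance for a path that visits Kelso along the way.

36 km

Best Brook to Kelso: Brook–Irby–Kelso costing 21
Shortest Kelso→Eskin: Kelso–Garth–Eskin = 15
Total via Kelso: 21 + 15 = 36 km.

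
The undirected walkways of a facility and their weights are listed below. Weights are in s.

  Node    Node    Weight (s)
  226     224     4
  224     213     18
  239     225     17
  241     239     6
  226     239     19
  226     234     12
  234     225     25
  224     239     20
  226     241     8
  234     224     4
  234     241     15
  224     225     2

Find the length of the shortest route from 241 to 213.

30 s

Candidate routes:
241 → 226 → 234 → 224 → 213: 8+12+4+18 = 42
241 → 234 → 224 → 213: 15+4+18 = 37
241 → 239 → 225 → 224 → 213: 6+17+2+18 = 43
241 → 226 → 224 → 213: 8+4+18 = 30
The minimum is 30 s via 241 → 226 → 224 → 213.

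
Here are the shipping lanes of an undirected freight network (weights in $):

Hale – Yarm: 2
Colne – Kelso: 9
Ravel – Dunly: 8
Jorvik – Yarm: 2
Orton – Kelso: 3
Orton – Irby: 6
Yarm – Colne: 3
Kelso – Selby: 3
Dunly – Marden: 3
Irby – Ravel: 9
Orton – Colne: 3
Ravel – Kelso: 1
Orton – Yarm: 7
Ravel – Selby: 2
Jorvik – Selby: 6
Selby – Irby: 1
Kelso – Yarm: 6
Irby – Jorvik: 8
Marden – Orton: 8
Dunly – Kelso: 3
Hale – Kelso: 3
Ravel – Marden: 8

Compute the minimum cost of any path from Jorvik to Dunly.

$10

Shortest distances from Jorvik:
Jorvik: 0
Yarm: 2  (via Jorvik)
Hale: 4  (via Yarm)
Colne: 5  (via Yarm)
Selby: 6  (via Jorvik)
Kelso: 7  (via Hale)
Irby: 7  (via Selby)
Ravel: 8  (via Selby)
Orton: 8  (via Colne)
Dunly: 10  (via Kelso)
Shortest route: Jorvik → Yarm → Hale → Kelso → Dunly = $10.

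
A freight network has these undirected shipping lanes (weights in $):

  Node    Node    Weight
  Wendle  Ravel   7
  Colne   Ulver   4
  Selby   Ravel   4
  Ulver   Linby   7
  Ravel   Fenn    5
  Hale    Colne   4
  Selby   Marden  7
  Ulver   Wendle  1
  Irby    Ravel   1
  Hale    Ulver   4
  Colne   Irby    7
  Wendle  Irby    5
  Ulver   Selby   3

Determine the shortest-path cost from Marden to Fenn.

Candidate routes:
Marden - Selby - Ulver - Wendle - Irby - Ravel - Fenn: 7+3+1+5+1+5 = 22
Marden - Selby - Ravel - Fenn: 7+4+5 = 16
Marden - Selby - Ulver - Colne - Irby - Ravel - Fenn: 7+3+4+7+1+5 = 27
Marden - Selby - Ulver - Wendle - Ravel - Fenn: 7+3+1+7+5 = 23
Cheapest is Marden - Selby - Ravel - Fenn at $16.

$16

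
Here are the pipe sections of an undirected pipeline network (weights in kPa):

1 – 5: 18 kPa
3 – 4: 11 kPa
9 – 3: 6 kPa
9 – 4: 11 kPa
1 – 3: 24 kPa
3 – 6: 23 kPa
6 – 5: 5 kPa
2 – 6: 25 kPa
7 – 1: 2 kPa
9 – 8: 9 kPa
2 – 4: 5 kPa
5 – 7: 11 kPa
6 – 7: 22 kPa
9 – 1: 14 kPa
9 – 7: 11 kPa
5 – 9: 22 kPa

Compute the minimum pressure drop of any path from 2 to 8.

25 kPa

Compare a few routes:
2 - 4 - 9 - 8: 5+11+9 = 25
2 - 4 - 3 - 9 - 8: 5+11+6+9 = 31
Cheapest is 2 - 4 - 9 - 8 at 25 kPa.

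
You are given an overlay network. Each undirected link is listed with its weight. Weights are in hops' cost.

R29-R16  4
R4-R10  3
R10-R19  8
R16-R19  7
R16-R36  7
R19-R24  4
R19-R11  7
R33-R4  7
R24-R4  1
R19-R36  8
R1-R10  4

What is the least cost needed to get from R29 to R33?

23 hops' cost

Shortest distances from R29:
R29: 0
R16: 4  (via R29)
R19: 11  (via R16)
R36: 11  (via R16)
R24: 15  (via R19)
R4: 16  (via R24)
R11: 18  (via R19)
R10: 19  (via R19)
R1: 23  (via R10)
R33: 23  (via R4)
Shortest route: R29 → R16 → R19 → R24 → R4 → R33 = 23 hops' cost.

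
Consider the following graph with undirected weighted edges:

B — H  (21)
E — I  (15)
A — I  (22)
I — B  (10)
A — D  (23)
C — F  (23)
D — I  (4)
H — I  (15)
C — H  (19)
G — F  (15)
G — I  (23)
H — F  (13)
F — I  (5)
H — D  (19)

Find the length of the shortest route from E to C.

Shortest distances from E:
E: 0
I: 15  (via E)
D: 19  (via I)
F: 20  (via I)
B: 25  (via I)
H: 30  (via I)
G: 35  (via F)
A: 37  (via I)
C: 43  (via F)
Shortest route: E → I → F → C = 43.

43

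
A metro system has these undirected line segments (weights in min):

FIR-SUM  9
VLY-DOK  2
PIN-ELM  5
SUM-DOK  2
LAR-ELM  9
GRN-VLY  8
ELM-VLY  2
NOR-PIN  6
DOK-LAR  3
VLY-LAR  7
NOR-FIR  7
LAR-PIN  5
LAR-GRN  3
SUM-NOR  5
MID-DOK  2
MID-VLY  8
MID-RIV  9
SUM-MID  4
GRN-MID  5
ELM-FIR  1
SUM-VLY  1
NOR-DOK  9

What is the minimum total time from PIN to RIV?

Enumerating some paths:
PIN–ELM–VLY–DOK–MID–RIV: 5+2+2+2+9 = 20
PIN–LAR–DOK–MID–RIV: 5+3+2+9 = 19
The minimum is 19 min via PIN–LAR–DOK–MID–RIV.

19 min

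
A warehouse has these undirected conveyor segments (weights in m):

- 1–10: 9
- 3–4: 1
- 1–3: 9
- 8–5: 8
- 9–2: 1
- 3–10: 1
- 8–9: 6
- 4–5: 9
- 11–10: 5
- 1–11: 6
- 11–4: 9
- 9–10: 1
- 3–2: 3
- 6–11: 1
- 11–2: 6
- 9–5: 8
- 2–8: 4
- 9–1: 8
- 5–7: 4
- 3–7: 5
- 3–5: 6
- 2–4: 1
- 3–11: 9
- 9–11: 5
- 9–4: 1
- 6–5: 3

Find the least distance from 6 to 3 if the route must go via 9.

8 m

Best 6 to 9: 6–11–9 costing 6
Best 9 to 3: 9–4–3 costing 2
Total via 9: 6 + 2 = 8 m.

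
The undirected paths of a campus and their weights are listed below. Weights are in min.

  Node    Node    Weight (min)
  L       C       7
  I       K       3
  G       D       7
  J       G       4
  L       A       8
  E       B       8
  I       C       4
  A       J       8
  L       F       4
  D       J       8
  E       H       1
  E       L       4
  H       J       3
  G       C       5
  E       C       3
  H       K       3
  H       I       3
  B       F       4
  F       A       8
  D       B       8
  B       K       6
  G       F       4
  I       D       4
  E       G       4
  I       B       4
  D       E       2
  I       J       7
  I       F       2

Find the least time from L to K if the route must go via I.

9 min

Best L to I: L → F → I costing 6
Shortest I→K: I → K = 3
Total via I: 6 + 3 = 9 min.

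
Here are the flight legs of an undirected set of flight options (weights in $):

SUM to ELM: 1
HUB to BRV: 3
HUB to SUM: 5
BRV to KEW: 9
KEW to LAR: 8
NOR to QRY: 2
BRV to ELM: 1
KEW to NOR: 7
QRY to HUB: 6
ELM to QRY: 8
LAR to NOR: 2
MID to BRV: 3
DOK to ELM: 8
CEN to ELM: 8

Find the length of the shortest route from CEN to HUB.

Shortest distances from CEN:
CEN: 0
ELM: 8  (via CEN)
BRV: 9  (via ELM)
SUM: 9  (via ELM)
HUB: 12  (via BRV)
Shortest route: CEN → ELM → BRV → HUB = $12.

$12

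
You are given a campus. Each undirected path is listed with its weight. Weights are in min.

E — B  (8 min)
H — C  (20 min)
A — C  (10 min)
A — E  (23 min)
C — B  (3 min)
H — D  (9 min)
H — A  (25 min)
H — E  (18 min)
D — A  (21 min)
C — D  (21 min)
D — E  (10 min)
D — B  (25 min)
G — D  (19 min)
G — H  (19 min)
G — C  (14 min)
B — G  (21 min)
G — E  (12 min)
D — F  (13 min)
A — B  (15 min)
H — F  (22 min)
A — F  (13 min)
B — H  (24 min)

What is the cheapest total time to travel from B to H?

23 min

Compare a few routes:
B–E–H: 8+18 = 26
B–H: 24 = 24
B–C–H: 3+20 = 23
Cheapest is B–C–H at 23 min.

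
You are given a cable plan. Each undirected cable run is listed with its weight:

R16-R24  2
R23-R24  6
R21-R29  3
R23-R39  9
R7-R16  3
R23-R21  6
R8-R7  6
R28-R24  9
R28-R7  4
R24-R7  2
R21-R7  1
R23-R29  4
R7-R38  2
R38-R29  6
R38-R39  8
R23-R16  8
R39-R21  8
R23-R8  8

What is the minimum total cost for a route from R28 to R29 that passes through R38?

12

Best R28 to R38: R28 → R7 → R38 costing 6
Shortest R38→R29: R38 → R29 = 6
Total via R38: 6 + 6 = 12.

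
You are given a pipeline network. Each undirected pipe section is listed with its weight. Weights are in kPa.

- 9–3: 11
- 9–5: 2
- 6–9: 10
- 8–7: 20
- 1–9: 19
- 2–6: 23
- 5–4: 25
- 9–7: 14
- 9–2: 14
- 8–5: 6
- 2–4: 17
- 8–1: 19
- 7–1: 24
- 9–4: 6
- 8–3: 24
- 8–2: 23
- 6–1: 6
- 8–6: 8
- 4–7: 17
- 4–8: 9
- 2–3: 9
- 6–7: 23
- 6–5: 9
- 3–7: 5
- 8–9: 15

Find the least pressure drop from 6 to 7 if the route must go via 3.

Best 6 to 3: 6–9–3 costing 21
Best 3 to 7: 3–7 costing 5
Total via 3: 21 + 5 = 26 kPa.

26 kPa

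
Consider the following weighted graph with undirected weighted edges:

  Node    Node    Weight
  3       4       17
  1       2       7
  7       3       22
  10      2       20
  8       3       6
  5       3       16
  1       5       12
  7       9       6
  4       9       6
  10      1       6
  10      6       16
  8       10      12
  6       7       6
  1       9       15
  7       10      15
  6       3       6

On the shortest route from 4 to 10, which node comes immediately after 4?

9

Candidate routes:
4 → 9 → 7 → 6 → 10: 6+6+6+16 = 34
4 → 9 → 7 → 10: 6+6+15 = 27
Cheapest is 4 → 9 → 7 → 10 at 27.
So from 4 the first move is to 9.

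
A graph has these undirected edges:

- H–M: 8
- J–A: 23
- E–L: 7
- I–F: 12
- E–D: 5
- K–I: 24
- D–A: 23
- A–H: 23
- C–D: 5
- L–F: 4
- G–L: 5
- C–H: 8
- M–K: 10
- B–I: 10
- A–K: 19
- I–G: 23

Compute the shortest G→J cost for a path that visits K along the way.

Best G to K: G → L → F → I → K costing 45
Shortest K→J: K → A → J = 42
Total via K: 45 + 42 = 87.

87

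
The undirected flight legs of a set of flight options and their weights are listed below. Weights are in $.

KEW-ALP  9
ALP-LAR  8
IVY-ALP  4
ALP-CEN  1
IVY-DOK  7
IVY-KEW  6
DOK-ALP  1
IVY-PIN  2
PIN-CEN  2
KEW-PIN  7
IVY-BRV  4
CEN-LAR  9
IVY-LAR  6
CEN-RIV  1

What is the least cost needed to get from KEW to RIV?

$10

Enumerating some paths:
KEW - IVY - PIN - CEN - RIV: 6+2+2+1 = 11
KEW - PIN - CEN - RIV: 7+2+1 = 10
Cheapest is KEW - PIN - CEN - RIV at $10.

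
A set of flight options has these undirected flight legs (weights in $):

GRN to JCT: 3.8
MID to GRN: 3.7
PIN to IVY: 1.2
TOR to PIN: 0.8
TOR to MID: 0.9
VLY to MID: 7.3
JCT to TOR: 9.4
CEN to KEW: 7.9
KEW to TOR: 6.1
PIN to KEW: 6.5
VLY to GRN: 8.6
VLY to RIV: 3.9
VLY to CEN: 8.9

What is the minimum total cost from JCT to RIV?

Shortest distances from JCT:
JCT: 0
GRN: 3.8  (via JCT)
MID: 7.5  (via GRN)
TOR: 8.4  (via MID)
PIN: 9.2  (via TOR)
IVY: 10.4  (via PIN)
VLY: 12.4  (via GRN)
KEW: 14.5  (via TOR)
RIV: 16.3  (via VLY)
Shortest route: JCT → GRN → VLY → RIV = $16.3.

$16.3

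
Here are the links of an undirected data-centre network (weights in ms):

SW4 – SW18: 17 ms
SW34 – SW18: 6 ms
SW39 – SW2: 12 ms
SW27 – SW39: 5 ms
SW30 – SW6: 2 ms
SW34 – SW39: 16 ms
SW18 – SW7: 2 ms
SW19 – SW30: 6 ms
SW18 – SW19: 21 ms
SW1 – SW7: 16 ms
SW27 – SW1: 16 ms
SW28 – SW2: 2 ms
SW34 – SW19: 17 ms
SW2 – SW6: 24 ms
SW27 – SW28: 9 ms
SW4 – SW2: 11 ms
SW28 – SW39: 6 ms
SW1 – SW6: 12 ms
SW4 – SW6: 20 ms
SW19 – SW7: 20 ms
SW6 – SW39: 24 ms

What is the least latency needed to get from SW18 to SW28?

Shortest distances from SW18:
SW18: 0
SW7: 2  (via SW18)
SW34: 6  (via SW18)
SW4: 17  (via SW18)
SW1: 18  (via SW7)
SW19: 21  (via SW18)
SW39: 22  (via SW34)
SW27: 27  (via SW39)
SW30: 27  (via SW19)
SW2: 28  (via SW4)
SW28: 28  (via SW39)
Shortest route: SW18–SW34–SW39–SW28 = 28 ms.

28 ms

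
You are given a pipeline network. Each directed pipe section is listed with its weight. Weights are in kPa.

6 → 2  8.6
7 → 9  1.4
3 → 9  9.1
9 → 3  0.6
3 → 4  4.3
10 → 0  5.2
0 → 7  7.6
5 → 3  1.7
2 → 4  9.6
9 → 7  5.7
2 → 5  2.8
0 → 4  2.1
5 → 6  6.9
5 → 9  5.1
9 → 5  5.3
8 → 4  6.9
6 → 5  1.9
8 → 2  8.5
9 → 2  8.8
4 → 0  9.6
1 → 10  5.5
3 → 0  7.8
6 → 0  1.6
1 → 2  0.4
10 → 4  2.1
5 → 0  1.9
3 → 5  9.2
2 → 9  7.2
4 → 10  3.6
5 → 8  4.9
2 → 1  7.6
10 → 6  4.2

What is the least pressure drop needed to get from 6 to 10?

Settle nodes by increasing distance from 6:
6: 0
0: 1.6  (via 6)
5: 1.9  (via 6)
3: 3.6  (via 5)
4: 3.7  (via 0)
8: 6.8  (via 5)
9: 7  (via 5)
10: 7.3  (via 4)
Shortest route: 6 → 0 → 4 → 10 = 7.3 kPa.

7.3 kPa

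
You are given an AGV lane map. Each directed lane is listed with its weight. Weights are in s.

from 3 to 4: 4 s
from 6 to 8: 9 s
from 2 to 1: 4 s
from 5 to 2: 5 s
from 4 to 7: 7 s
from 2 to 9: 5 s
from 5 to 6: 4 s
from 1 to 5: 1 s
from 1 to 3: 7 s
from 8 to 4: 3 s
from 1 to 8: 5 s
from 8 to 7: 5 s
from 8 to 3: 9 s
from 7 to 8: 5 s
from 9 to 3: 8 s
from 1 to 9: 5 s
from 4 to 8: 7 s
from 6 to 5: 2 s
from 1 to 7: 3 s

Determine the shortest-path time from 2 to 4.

12 s

Compare a few routes:
2 → 1 → 3 → 4: 4+7+4 = 15
2 → 1 → 8 → 4: 4+5+3 = 12
2 → 1 → 7 → 8 → 4: 4+3+5+3 = 15
Cheapest is 2 → 1 → 8 → 4 at 12 s.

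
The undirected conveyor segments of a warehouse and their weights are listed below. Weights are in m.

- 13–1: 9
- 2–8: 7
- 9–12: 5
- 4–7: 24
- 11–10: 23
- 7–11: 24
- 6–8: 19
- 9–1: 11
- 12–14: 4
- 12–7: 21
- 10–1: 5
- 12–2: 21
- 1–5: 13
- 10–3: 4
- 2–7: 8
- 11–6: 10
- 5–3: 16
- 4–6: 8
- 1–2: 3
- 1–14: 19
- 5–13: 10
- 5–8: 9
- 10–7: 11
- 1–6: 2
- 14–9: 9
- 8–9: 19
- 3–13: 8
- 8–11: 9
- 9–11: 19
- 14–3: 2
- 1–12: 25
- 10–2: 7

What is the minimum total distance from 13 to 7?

20 m

Candidate routes:
13 - 1 - 2 - 7: 9+3+8 = 20
13 - 3 - 10 - 7: 8+4+11 = 23
13 - 1 - 10 - 7: 9+5+11 = 25
Cheapest is 13 - 1 - 2 - 7 at 20 m.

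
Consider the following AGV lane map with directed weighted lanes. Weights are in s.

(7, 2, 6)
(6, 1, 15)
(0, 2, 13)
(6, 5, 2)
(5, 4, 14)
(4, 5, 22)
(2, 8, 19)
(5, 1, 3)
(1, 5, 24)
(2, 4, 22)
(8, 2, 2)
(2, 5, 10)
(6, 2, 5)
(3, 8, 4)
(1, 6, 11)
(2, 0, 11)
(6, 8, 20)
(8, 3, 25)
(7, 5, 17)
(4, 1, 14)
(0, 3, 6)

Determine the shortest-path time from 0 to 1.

25 s

Compare a few routes:
0–2–5–1: 13+10+3 = 26
0–3–8–2–5–1: 6+4+2+10+3 = 25
Cheapest is 0–3–8–2–5–1 at 25 s.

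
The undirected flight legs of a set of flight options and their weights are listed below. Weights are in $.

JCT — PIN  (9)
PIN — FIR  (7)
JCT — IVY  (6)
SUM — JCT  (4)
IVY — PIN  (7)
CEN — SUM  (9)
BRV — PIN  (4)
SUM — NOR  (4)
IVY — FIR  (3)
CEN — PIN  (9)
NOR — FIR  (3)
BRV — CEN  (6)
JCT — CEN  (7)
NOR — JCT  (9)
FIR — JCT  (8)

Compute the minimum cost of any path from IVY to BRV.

Running Dijkstra from IVY:
IVY: 0
FIR: 3  (via IVY)
JCT: 6  (via IVY)
NOR: 6  (via FIR)
PIN: 7  (via IVY)
SUM: 10  (via JCT)
BRV: 11  (via PIN)
Shortest route: IVY–PIN–BRV = $11.

$11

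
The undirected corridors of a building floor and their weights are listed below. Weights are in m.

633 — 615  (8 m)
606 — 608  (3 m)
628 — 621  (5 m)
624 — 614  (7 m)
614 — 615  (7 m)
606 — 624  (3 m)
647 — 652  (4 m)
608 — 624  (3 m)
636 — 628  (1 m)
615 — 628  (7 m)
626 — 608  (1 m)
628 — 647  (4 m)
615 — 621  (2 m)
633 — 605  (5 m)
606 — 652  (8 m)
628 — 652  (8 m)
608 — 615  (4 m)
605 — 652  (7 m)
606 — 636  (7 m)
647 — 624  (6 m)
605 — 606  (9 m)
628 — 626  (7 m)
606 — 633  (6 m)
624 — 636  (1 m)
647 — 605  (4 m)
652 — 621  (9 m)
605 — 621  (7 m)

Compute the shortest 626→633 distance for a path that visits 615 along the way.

Shortest 626→615: 626–608–615 = 5
Shortest 615→633: 615–633 = 8
Total via 615: 5 + 8 = 13 m.

13 m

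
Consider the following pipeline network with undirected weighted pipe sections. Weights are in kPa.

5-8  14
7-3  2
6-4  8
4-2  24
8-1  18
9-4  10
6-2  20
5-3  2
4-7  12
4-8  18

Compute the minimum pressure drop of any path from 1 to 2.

Settle nodes by increasing distance from 1:
1: 0
8: 18  (via 1)
5: 32  (via 8)
3: 34  (via 5)
4: 36  (via 8)
7: 36  (via 3)
6: 44  (via 4)
9: 46  (via 4)
2: 60  (via 4)
Shortest route: 1 → 8 → 4 → 2 = 60 kPa.

60 kPa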